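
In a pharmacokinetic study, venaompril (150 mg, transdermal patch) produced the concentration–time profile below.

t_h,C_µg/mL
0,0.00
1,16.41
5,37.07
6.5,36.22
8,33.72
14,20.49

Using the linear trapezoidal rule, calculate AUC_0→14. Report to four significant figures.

Trapezoidal AUC_0→14:
  [0→1]: (0.00+16.41)/2 × 1 = 8.205
  [1→5]: (16.41+37.07)/2 × 4 = 106.96
  [5→6.5]: (37.07+36.22)/2 × 1.5 = 54.9675
  [6.5→8]: (36.22+33.72)/2 × 1.5 = 52.455
  [8→14]: (33.72+20.49)/2 × 6 = 162.63
  Sum = 385.2175 µg/mL·h

AUC = 385.2 µg/mL·h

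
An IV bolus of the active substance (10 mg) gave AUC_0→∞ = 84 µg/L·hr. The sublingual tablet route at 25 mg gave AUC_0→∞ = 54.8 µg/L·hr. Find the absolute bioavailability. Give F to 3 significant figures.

F = (AUC_ev / D_ev) / (AUC_iv / D_iv)
  = (54.8/25) / (84/10)
  = 2.192 / 8.4 = 0.2610

F = 0.261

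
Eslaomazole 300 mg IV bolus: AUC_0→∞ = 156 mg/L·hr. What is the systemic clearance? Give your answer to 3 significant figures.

CL = 1.92 L/hr

CL = Dose_iv / AUC_0→∞
   = 300 / 156 = 1.92308 L/hr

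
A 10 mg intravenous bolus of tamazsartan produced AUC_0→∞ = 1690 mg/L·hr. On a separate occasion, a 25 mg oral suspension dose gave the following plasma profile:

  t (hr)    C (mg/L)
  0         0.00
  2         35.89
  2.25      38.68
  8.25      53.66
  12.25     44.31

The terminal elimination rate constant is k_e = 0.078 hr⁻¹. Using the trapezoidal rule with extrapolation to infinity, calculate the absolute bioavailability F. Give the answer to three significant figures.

Trapezoidal AUC_0→12.25 (oral suspension):
  [0→2]: (0.00+35.89)/2 × 2 = 35.89
  [2→2.25]: (35.89+38.68)/2 × 0.25 = 9.32125
  [2.25→8.25]: (38.68+53.66)/2 × 6 = 277.02
  [8.25→12.25]: (53.66+44.31)/2 × 4 = 195.94
  Sum = 518.17125 mg/L·hr
Tail: C_last/k_e = 44.31/0.078 = 568.077
AUC_0→∞ (oral suspension) = 518.17125 + 568.077 = 1086.24825 mg/L·hr
F = (AUC_ev/D_ev)/(AUC_iv/D_iv) = (1086.24825/25)/(1690/10) = 43.44993/169 = 0.2571

F = 0.257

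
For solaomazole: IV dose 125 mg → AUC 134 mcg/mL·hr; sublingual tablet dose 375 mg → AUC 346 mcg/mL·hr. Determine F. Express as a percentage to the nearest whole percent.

F = 86%

F = (AUC_ev / D_ev) / (AUC_iv / D_iv)
  = (346/375) / (134/125)
  = 0.922667 / 1.072 = 0.8607
  = 86.07%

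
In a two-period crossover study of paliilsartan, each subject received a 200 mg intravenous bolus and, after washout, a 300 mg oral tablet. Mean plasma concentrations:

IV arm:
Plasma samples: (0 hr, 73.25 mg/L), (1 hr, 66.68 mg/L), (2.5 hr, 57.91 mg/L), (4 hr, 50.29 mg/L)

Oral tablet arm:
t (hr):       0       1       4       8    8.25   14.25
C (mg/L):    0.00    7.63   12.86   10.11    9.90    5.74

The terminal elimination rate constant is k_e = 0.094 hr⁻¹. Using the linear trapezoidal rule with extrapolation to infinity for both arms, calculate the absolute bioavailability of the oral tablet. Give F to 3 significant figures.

F = 0.163

Trapezoidal AUC_0→4 (IV):
  [0→1]: (73.25+66.68)/2 × 1 = 69.965
  [1→2.5]: (66.68+57.91)/2 × 1.5 = 93.4425
  [2.5→4]: (57.91+50.29)/2 × 1.5 = 81.15
  Sum = 244.5575 mg/L·hr
IV tail: 50.29/0.094 = 535.000; AUC_iv,0→∞ = 244.5575 + 535.000 = 779.5575 mg/L·hr
Trapezoidal AUC_0→14.25 (oral tablet):
  [0→1]: (0.00+7.63)/2 × 1 = 3.815
  [1→4]: (7.63+12.86)/2 × 3 = 30.735
  [4→8]: (12.86+10.11)/2 × 4 = 45.94
  [8→8.25]: (10.11+9.90)/2 × 0.25 = 2.50125
  [8.25→14.25]: (9.90+5.74)/2 × 6 = 46.92
  Sum = 129.91125 mg/L·hr
oral tablet tail: 5.74/0.094 = 61.064; AUC_ev,0→∞ = 129.91125 + 61.064 = 190.97525 mg/L·hr
F = (AUC_ev/D_ev)/(AUC_iv/D_iv) = (190.97525/300)/(779.5575/200) = 0.636584/3.8977875 = 0.1633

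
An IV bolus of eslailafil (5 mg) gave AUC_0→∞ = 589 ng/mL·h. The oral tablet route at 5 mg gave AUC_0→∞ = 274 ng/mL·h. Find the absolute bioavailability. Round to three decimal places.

F = 0.465

F = (AUC_ev / D_ev) / (AUC_iv / D_iv)
  = (274/5) / (589/5)
  = 54.8 / 117.8 = 0.4652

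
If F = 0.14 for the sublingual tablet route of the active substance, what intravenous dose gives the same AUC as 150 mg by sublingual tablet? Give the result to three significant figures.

Systemic exposure from an extravascular dose = F × D_ev, so the equivalent IV dose is F × D_ev.
D_iv = F × D_ev = 0.14 × 150 = 21 mg

D_iv = 21.0 mg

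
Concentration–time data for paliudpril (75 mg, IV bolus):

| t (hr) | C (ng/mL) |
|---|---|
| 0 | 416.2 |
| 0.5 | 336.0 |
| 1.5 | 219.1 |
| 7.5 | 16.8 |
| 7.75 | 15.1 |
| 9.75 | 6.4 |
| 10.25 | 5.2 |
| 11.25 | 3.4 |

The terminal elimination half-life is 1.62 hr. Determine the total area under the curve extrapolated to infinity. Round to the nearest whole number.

AUC = 1214 ng/mL·hr

Trapezoidal AUC_0→11.25:
  [0→0.5]: (416.2+336.0)/2 × 0.5 = 188.05
  [0.5→1.5]: (336.0+219.1)/2 × 1 = 277.55
  [1.5→7.5]: (219.1+16.8)/2 × 6 = 707.7
  [7.5→7.75]: (16.8+15.1)/2 × 0.25 = 3.9875
  [7.75→9.75]: (15.1+6.4)/2 × 2 = 21.5
  [9.75→10.25]: (6.4+5.2)/2 × 0.5 = 2.9
  [10.25→11.25]: (5.2+3.4)/2 × 1 = 4.3
  Sum = 1205.9875 ng/mL·hr
k_e = ln2 / t½ = 0.693147 / 1.62 = 0.4279 hr^-1
Extrapolated tail: C_last / k_e = 3.4 / 0.4279 = 7.946
AUC_0→∞ = 1205.9875 + 7.946 = 1213.9335 ng/mL·hr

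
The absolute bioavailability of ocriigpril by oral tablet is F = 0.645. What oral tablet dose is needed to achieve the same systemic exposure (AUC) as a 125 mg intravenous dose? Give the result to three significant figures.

For equal systemic exposure: F × D_ev = D_iv
D_ev = D_iv / F = 125 / 0.645 = 193.798 mg

D_oral = 194 mg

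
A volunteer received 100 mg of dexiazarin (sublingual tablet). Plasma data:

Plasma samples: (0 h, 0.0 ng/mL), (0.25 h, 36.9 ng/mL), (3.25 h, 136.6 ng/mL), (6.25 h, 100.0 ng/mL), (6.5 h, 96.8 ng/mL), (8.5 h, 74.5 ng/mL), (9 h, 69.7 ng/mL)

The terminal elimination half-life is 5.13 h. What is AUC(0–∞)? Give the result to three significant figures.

Trapezoidal AUC_0→9:
  [0→0.25]: (0.0+36.9)/2 × 0.25 = 4.6125
  [0.25→3.25]: (36.9+136.6)/2 × 3 = 260.25
  [3.25→6.25]: (136.6+100.0)/2 × 3 = 354.9
  [6.25→6.5]: (100.0+96.8)/2 × 0.25 = 24.6
  [6.5→8.5]: (96.8+74.5)/2 × 2 = 171.3
  [8.5→9]: (74.5+69.7)/2 × 0.5 = 36.05
  Sum = 851.7125 ng/mL·h
k_e = ln2 / t½ = 0.693147 / 5.13 = 0.1351 h^-1
Extrapolated tail: C_last / k_e = 69.7 / 0.1351 = 515.914
AUC_0→∞ = 851.7125 + 515.914 = 1367.6265 ng/mL·h

AUC = 1370 ng/mL·h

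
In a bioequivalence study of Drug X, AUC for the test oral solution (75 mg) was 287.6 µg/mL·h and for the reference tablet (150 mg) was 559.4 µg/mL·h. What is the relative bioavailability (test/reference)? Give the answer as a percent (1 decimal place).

F_rel = (AUC_test/D_test) / (AUC_ref/D_ref)
      = (287.6/75) / (559.4/150)
      = 3.83467 / 3.72933 = 1.0282 = 102.82%

F_rel = 102.8%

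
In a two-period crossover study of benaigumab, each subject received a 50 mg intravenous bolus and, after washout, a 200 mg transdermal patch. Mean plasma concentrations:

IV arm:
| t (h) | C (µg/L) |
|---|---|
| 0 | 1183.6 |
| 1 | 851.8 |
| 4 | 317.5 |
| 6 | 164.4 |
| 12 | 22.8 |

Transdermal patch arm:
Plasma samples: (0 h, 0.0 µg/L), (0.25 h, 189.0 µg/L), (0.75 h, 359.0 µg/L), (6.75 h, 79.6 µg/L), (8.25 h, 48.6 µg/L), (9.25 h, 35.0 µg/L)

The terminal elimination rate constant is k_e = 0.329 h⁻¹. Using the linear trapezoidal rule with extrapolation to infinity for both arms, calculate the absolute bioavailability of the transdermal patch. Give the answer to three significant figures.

F = 0.111

Trapezoidal AUC_0→12 (IV):
  [0→1]: (1183.6+851.8)/2 × 1 = 1017.7
  [1→4]: (851.8+317.5)/2 × 3 = 1753.95
  [4→6]: (317.5+164.4)/2 × 2 = 481.9
  [6→12]: (164.4+22.8)/2 × 6 = 561.6
  Sum = 3815.15 µg/L·h
IV tail: 22.8/0.329 = 69.301; AUC_iv,0→∞ = 3815.15 + 69.301 = 3884.451 µg/L·h
Trapezoidal AUC_0→9.25 (transdermal patch):
  [0→0.25]: (0.0+189.0)/2 × 0.25 = 23.625
  [0.25→0.75]: (189.0+359.0)/2 × 0.5 = 137.0
  [0.75→6.75]: (359.0+79.6)/2 × 6 = 1315.8
  [6.75→8.25]: (79.6+48.6)/2 × 1.5 = 96.15
  [8.25→9.25]: (48.6+35.0)/2 × 1 = 41.8
  Sum = 1614.375 µg/L·h
transdermal patch tail: 35.0/0.329 = 106.383; AUC_ev,0→∞ = 1614.375 + 106.383 = 1720.758 µg/L·h
F = (AUC_ev/D_ev)/(AUC_iv/D_iv) = (1720.758/200)/(3884.451/50) = 8.60379/77.68902 = 0.1107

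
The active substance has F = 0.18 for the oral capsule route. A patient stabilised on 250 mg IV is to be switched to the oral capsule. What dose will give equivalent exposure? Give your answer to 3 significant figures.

D_oral = 1390 mg

For equal systemic exposure: F × D_ev = D_iv
D_ev = D_iv / F = 250 / 0.18 = 1388.89 mg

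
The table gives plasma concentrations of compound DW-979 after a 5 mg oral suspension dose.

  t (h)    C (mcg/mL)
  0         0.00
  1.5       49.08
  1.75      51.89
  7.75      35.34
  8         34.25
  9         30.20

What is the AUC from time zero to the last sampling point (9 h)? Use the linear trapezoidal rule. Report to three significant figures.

Trapezoidal AUC_0→9:
  [0→1.5]: (0.00+49.08)/2 × 1.5 = 36.81
  [1.5→1.75]: (49.08+51.89)/2 × 0.25 = 12.62125
  [1.75→7.75]: (51.89+35.34)/2 × 6 = 261.69
  [7.75→8]: (35.34+34.25)/2 × 0.25 = 8.69875
  [8→9]: (34.25+30.20)/2 × 1 = 32.225
  Sum = 352.045 mcg/mL·h

AUC = 352 mcg/mL·h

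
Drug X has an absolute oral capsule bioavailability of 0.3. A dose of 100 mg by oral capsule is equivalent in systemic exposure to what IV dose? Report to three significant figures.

Systemic exposure from an extravascular dose = F × D_ev, so the equivalent IV dose is F × D_ev.
D_iv = F × D_ev = 0.3 × 100 = 30 mg

D_iv = 30.0 mg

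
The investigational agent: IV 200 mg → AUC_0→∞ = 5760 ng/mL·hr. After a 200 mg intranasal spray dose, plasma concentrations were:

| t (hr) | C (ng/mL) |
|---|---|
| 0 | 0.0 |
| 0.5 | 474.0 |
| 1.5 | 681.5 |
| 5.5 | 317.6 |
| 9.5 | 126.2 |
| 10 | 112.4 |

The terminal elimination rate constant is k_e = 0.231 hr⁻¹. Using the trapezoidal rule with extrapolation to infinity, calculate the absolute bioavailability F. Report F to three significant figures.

Trapezoidal AUC_0→10 (intranasal spray):
  [0→0.5]: (0.0+474.0)/2 × 0.5 = 118.5
  [0.5→1.5]: (474.0+681.5)/2 × 1 = 577.75
  [1.5→5.5]: (681.5+317.6)/2 × 4 = 1998.2
  [5.5→9.5]: (317.6+126.2)/2 × 4 = 887.6
  [9.5→10]: (126.2+112.4)/2 × 0.5 = 59.65
  Sum = 3641.7 ng/mL·hr
Tail: C_last/k_e = 112.4/0.231 = 486.580
AUC_0→∞ (intranasal spray) = 3641.7 + 486.580 = 4128.28 ng/mL·hr
F = (AUC_ev/D_ev)/(AUC_iv/D_iv) = (4128.28/200)/(5760/200) = 20.6414/28.8 = 0.7167

F = 0.717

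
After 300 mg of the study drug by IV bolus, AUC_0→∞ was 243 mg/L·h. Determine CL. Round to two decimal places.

CL = 1.23 L/h

CL = Dose_iv / AUC_0→∞
   = 300 / 243 = 1.23457 L/h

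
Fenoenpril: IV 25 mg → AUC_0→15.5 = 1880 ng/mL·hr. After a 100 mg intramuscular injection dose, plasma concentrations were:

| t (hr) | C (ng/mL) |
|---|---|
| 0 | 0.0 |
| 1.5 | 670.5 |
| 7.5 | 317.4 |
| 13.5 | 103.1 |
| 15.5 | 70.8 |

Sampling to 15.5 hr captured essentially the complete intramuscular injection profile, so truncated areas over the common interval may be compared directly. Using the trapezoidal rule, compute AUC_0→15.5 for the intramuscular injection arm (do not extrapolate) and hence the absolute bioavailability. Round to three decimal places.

F = 0.652

Trapezoidal AUC_0→15.5 (intramuscular injection):
  [0→1.5]: (0.0+670.5)/2 × 1.5 = 502.875
  [1.5→7.5]: (670.5+317.4)/2 × 6 = 2963.7
  [7.5→13.5]: (317.4+103.1)/2 × 6 = 1261.5
  [13.5→15.5]: (103.1+70.8)/2 × 2 = 173.9
  Sum = 4901.975 ng/mL·hr
F = (AUC_ev/D_ev)/(AUC_iv/D_iv) = (4901.975/100)/(1880/25) = 49.01975/75.2 = 0.6519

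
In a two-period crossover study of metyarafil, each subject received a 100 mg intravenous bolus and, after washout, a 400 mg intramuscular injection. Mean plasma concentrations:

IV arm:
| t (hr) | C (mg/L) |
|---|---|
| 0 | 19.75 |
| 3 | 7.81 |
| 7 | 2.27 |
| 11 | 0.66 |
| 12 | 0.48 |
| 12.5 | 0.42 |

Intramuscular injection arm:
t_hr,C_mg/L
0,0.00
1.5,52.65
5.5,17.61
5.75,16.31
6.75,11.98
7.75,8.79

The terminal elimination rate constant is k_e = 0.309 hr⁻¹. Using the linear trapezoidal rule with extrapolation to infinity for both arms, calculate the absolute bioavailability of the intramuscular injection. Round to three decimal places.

F = 0.853

Trapezoidal AUC_0→12.5 (IV):
  [0→3]: (19.75+7.81)/2 × 3 = 41.34
  [3→7]: (7.81+2.27)/2 × 4 = 20.16
  [7→11]: (2.27+0.66)/2 × 4 = 5.86
  [11→12]: (0.66+0.48)/2 × 1 = 0.57
  [12→12.5]: (0.48+0.42)/2 × 0.5 = 0.225
  Sum = 68.155 mg/L·hr
IV tail: 0.42/0.309 = 1.359; AUC_iv,0→∞ = 68.155 + 1.359 = 69.514 mg/L·hr
Trapezoidal AUC_0→7.75 (intramuscular injection):
  [0→1.5]: (0.00+52.65)/2 × 1.5 = 39.4875
  [1.5→5.5]: (52.65+17.61)/2 × 4 = 140.52
  [5.5→5.75]: (17.61+16.31)/2 × 0.25 = 4.24
  [5.75→6.75]: (16.31+11.98)/2 × 1 = 14.145
  [6.75→7.75]: (11.98+8.79)/2 × 1 = 10.385
  Sum = 208.7775 mg/L·hr
intramuscular injection tail: 8.79/0.309 = 28.447; AUC_ev,0→∞ = 208.7775 + 28.447 = 237.2245 mg/L·hr
F = (AUC_ev/D_ev)/(AUC_iv/D_iv) = (237.2245/400)/(69.514/100) = 0.59306125/0.69514 = 0.8532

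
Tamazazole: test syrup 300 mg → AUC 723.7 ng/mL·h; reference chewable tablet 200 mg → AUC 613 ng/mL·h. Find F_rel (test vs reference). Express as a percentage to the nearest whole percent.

F_rel = 79%

F_rel = (AUC_test/D_test) / (AUC_ref/D_ref)
      = (723.7/300) / (613/200)
      = 2.41233 / 3.065 = 0.7871 = 78.71%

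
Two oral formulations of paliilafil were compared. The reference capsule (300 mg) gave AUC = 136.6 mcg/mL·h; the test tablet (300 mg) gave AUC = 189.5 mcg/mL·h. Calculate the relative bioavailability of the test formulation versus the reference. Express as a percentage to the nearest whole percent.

F_rel = 139%

F_rel = (AUC_test/D_test) / (AUC_ref/D_ref)
      = (189.5/300) / (136.6/300)
      = 0.631667 / 0.455333 = 1.3873 = 138.73%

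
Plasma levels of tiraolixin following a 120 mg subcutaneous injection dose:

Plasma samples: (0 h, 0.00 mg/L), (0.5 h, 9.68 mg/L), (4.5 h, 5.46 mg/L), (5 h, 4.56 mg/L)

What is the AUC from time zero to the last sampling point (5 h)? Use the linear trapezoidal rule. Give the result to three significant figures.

Trapezoidal AUC_0→5:
  [0→0.5]: (0.00+9.68)/2 × 0.5 = 2.42
  [0.5→4.5]: (9.68+5.46)/2 × 4 = 30.28
  [4.5→5]: (5.46+4.56)/2 × 0.5 = 2.505
  Sum = 35.205 mg/L·h

AUC = 35.2 mg/L·h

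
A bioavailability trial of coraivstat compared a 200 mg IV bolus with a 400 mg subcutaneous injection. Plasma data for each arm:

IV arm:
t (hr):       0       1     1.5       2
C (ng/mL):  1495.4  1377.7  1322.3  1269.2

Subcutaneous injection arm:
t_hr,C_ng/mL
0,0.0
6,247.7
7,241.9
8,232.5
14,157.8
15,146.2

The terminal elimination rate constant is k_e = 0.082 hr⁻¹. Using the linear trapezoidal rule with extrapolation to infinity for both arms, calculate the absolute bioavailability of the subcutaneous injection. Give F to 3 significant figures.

Trapezoidal AUC_0→2 (IV):
  [0→1]: (1495.4+1377.7)/2 × 1 = 1436.55
  [1→1.5]: (1377.7+1322.3)/2 × 0.5 = 675.0
  [1.5→2]: (1322.3+1269.2)/2 × 0.5 = 647.875
  Sum = 2759.425 ng/mL·hr
IV tail: 1269.2/0.082 = 15478.049; AUC_iv,0→∞ = 2759.425 + 15478.049 = 18237.474 ng/mL·hr
Trapezoidal AUC_0→15 (subcutaneous injection):
  [0→6]: (0.0+247.7)/2 × 6 = 743.1
  [6→7]: (247.7+241.9)/2 × 1 = 244.8
  [7→8]: (241.9+232.5)/2 × 1 = 237.2
  [8→14]: (232.5+157.8)/2 × 6 = 1170.9
  [14→15]: (157.8+146.2)/2 × 1 = 152.0
  Sum = 2548.0 ng/mL·hr
subcutaneous injection tail: 146.2/0.082 = 1782.927; AUC_ev,0→∞ = 2548.0 + 1782.927 = 4330.927 ng/mL·hr
F = (AUC_ev/D_ev)/(AUC_iv/D_iv) = (4330.927/400)/(18237.474/200) = 10.8273/91.18737 = 0.1187

F = 0.119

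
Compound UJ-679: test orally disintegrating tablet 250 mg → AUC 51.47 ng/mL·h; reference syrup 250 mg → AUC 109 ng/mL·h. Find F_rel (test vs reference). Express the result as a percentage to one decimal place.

F_rel = 47.2%

F_rel = (AUC_test/D_test) / (AUC_ref/D_ref)
      = (51.47/250) / (109/250)
      = 0.20588 / 0.436 = 0.4722 = 47.22%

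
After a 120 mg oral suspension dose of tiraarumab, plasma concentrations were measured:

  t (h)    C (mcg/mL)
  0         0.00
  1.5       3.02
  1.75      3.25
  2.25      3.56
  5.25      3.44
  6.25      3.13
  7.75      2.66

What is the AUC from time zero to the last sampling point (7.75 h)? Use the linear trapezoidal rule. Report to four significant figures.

AUC = 22.88 mcg/mL·h

Trapezoidal AUC_0→7.75:
  [0→1.5]: (0.00+3.02)/2 × 1.5 = 2.265
  [1.5→1.75]: (3.02+3.25)/2 × 0.25 = 0.78375
  [1.75→2.25]: (3.25+3.56)/2 × 0.5 = 1.7025
  [2.25→5.25]: (3.56+3.44)/2 × 3 = 10.5
  [5.25→6.25]: (3.44+3.13)/2 × 1 = 3.285
  [6.25→7.75]: (3.13+2.66)/2 × 1.5 = 4.3425
  Sum = 22.87875 mcg/mL·h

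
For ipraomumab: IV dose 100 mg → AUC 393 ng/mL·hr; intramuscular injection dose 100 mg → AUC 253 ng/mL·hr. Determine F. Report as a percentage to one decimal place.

F = 64.4%

F = (AUC_ev / D_ev) / (AUC_iv / D_iv)
  = (253/100) / (393/100)
  = 2.53 / 3.93 = 0.6438
  = 64.38%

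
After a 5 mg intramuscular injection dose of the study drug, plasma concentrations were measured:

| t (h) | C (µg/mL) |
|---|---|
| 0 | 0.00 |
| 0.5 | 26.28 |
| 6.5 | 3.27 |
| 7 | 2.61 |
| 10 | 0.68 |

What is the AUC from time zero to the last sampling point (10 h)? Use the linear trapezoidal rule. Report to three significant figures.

Trapezoidal AUC_0→10:
  [0→0.5]: (0.00+26.28)/2 × 0.5 = 6.57
  [0.5→6.5]: (26.28+3.27)/2 × 6 = 88.65
  [6.5→7]: (3.27+2.61)/2 × 0.5 = 1.47
  [7→10]: (2.61+0.68)/2 × 3 = 4.935
  Sum = 101.625 µg/mL·h

AUC = 102 µg/mL·h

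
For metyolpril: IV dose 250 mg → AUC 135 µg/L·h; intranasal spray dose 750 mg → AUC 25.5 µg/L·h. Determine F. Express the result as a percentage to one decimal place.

F = (AUC_ev / D_ev) / (AUC_iv / D_iv)
  = (25.5/750) / (135/250)
  = 0.034 / 0.54 = 0.0630
  = 6.30%

F = 6.3%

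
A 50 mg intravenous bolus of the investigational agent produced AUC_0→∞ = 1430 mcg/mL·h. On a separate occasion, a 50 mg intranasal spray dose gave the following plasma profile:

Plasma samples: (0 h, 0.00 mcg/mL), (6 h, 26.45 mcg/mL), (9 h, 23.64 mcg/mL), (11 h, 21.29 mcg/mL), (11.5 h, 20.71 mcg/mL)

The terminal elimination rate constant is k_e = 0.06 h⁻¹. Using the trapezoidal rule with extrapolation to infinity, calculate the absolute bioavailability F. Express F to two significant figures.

Trapezoidal AUC_0→11.5 (intranasal spray):
  [0→6]: (0.00+26.45)/2 × 6 = 79.35
  [6→9]: (26.45+23.64)/2 × 3 = 75.135
  [9→11]: (23.64+21.29)/2 × 2 = 44.93
  [11→11.5]: (21.29+20.71)/2 × 0.5 = 10.5
  Sum = 209.915 mcg/mL·h
Tail: C_last/k_e = 20.71/0.06 = 345.167
AUC_0→∞ (intranasal spray) = 209.915 + 345.167 = 555.082 mcg/mL·h
F = (AUC_ev/D_ev)/(AUC_iv/D_iv) = (555.082/50)/(1430/50) = 11.10164/28.6 = 0.3882

F = 0.39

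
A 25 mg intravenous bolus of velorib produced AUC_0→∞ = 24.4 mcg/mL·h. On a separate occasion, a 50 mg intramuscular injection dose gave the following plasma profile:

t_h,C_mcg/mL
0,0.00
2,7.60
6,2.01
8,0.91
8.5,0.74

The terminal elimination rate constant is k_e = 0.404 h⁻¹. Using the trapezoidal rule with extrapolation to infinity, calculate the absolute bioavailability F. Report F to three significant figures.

F = 0.655

Trapezoidal AUC_0→8.5 (intramuscular injection):
  [0→2]: (0.00+7.60)/2 × 2 = 7.6
  [2→6]: (7.60+2.01)/2 × 4 = 19.22
  [6→8]: (2.01+0.91)/2 × 2 = 2.92
  [8→8.5]: (0.91+0.74)/2 × 0.5 = 0.4125
  Sum = 30.1525 mcg/mL·h
Tail: C_last/k_e = 0.74/0.404 = 1.832
AUC_0→∞ (intramuscular injection) = 30.1525 + 1.832 = 31.9845 mcg/mL·h
F = (AUC_ev/D_ev)/(AUC_iv/D_iv) = (31.9845/50)/(24.4/25) = 0.63969/0.976 = 0.6554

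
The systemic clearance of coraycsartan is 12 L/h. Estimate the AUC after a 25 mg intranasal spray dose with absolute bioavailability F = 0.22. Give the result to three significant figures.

AUC = 0.458 mg/L·h

AUC_0→∞ = F × Dose / CL
        = 0.22 × 25 / 12 = 0.458333 mg/L·h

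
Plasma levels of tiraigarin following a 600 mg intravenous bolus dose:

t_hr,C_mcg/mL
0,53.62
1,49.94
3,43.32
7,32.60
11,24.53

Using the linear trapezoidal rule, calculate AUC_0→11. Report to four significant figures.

AUC = 411.1 mcg/mL·hr

Trapezoidal AUC_0→11:
  [0→1]: (53.62+49.94)/2 × 1 = 51.78
  [1→3]: (49.94+43.32)/2 × 2 = 93.26
  [3→7]: (43.32+32.60)/2 × 4 = 151.84
  [7→11]: (32.60+24.53)/2 × 4 = 114.26
  Sum = 411.14 mcg/mL·hr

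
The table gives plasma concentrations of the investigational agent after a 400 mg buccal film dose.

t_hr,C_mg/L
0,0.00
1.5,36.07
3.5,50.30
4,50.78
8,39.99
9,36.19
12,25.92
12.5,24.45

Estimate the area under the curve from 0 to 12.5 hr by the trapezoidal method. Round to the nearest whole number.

Trapezoidal AUC_0→12.5:
  [0→1.5]: (0.00+36.07)/2 × 1.5 = 27.0525
  [1.5→3.5]: (36.07+50.30)/2 × 2 = 86.37
  [3.5→4]: (50.30+50.78)/2 × 0.5 = 25.27
  [4→8]: (50.78+39.99)/2 × 4 = 181.54
  [8→9]: (39.99+36.19)/2 × 1 = 38.09
  [9→12]: (36.19+25.92)/2 × 3 = 93.165
  [12→12.5]: (25.92+24.45)/2 × 0.5 = 12.5925
  Sum = 464.08 mg/L·hr

AUC = 464 mg/L·hr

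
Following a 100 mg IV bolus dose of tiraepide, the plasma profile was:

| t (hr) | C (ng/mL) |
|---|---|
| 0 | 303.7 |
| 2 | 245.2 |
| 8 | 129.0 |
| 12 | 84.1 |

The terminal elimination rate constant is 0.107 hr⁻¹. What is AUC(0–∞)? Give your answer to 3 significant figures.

AUC = 2880 ng/mL·hr

Trapezoidal AUC_0→12:
  [0→2]: (303.7+245.2)/2 × 2 = 548.9
  [2→8]: (245.2+129.0)/2 × 6 = 1122.6
  [8→12]: (129.0+84.1)/2 × 4 = 426.2
  Sum = 2097.7 ng/mL·hr
Extrapolated tail: C_last / k_e = 84.1 / 0.107 = 785.981
AUC_0→∞ = 2097.7 + 785.981 = 2883.681 ng/mL·hr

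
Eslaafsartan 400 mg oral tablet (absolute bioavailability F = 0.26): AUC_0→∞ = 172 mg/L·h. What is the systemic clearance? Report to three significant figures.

CL = F × Dose / AUC_0→∞
   = 0.26 × 400 / 172 = 0.604651 L/h

CL = 0.605 L/h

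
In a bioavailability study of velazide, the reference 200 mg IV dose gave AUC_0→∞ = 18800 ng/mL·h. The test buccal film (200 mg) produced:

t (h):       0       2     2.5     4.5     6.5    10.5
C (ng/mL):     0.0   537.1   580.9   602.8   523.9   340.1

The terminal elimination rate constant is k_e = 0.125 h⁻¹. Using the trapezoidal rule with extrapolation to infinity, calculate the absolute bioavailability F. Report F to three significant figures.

F = 0.403

Trapezoidal AUC_0→10.5 (buccal film):
  [0→2]: (0.0+537.1)/2 × 2 = 537.1
  [2→2.5]: (537.1+580.9)/2 × 0.5 = 279.5
  [2.5→4.5]: (580.9+602.8)/2 × 2 = 1183.7
  [4.5→6.5]: (602.8+523.9)/2 × 2 = 1126.7
  [6.5→10.5]: (523.9+340.1)/2 × 4 = 1728.0
  Sum = 4855.0 ng/mL·h
Tail: C_last/k_e = 340.1/0.125 = 2720.800
AUC_0→∞ (buccal film) = 4855.0 + 2720.800 = 7575.8 ng/mL·h
F = (AUC_ev/D_ev)/(AUC_iv/D_iv) = (7575.8/200)/(18800/200) = 37.879/94 = 0.4030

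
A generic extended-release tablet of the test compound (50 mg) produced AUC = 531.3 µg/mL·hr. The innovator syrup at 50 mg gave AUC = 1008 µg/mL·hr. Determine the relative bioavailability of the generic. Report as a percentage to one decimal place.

F_rel = (AUC_test/D_test) / (AUC_ref/D_ref)
      = (531.3/50) / (1008/50)
      = 10.626 / 20.16 = 0.5271 = 52.71%

F_rel = 52.7%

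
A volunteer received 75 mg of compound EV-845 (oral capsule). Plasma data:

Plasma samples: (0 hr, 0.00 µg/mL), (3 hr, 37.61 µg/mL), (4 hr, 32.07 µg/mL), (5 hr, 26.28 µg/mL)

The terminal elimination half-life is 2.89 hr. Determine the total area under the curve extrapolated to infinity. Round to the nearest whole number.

AUC = 230 µg/mL·hr

Trapezoidal AUC_0→5:
  [0→3]: (0.00+37.61)/2 × 3 = 56.415
  [3→4]: (37.61+32.07)/2 × 1 = 34.84
  [4→5]: (32.07+26.28)/2 × 1 = 29.175
  Sum = 120.43 µg/mL·hr
k_e = ln2 / t½ = 0.693147 / 2.89 = 0.2398 hr^-1
Extrapolated tail: C_last / k_e = 26.28 / 0.2398 = 109.591
AUC_0→∞ = 120.43 + 109.591 = 230.021 µg/mL·hr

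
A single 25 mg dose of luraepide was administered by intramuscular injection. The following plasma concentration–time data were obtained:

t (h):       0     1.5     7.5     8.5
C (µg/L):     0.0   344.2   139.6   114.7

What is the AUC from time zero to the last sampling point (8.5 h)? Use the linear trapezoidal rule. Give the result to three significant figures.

AUC = 1840 µg/L·h

Trapezoidal AUC_0→8.5:
  [0→1.5]: (0.0+344.2)/2 × 1.5 = 258.15
  [1.5→7.5]: (344.2+139.6)/2 × 6 = 1451.4
  [7.5→8.5]: (139.6+114.7)/2 × 1 = 127.15
  Sum = 1836.7 µg/L·h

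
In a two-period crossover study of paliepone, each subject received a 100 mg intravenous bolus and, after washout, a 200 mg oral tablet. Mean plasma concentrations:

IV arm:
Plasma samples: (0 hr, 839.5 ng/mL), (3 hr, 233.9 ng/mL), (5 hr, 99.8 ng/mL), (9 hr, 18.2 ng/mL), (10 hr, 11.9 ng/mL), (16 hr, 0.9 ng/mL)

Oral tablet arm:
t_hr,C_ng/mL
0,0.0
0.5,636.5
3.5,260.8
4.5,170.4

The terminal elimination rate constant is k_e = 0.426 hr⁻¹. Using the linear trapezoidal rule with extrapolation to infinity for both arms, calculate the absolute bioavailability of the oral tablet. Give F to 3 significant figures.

F = 0.474

Trapezoidal AUC_0→16 (IV):
  [0→3]: (839.5+233.9)/2 × 3 = 1610.1
  [3→5]: (233.9+99.8)/2 × 2 = 333.7
  [5→9]: (99.8+18.2)/2 × 4 = 236.0
  [9→10]: (18.2+11.9)/2 × 1 = 15.05
  [10→16]: (11.9+0.9)/2 × 6 = 38.4
  Sum = 2233.25 ng/mL·hr
IV tail: 0.9/0.426 = 2.113; AUC_iv,0→∞ = 2233.25 + 2.113 = 2235.363 ng/mL·hr
Trapezoidal AUC_0→4.5 (oral tablet):
  [0→0.5]: (0.0+636.5)/2 × 0.5 = 159.125
  [0.5→3.5]: (636.5+260.8)/2 × 3 = 1345.95
  [3.5→4.5]: (260.8+170.4)/2 × 1 = 215.6
  Sum = 1720.675 ng/mL·hr
oral tablet tail: 170.4/0.426 = 400.000; AUC_ev,0→∞ = 1720.675 + 400.000 = 2120.675 ng/mL·hr
F = (AUC_ev/D_ev)/(AUC_iv/D_iv) = (2120.675/200)/(2235.363/100) = 10.603375/22.35363 = 0.4743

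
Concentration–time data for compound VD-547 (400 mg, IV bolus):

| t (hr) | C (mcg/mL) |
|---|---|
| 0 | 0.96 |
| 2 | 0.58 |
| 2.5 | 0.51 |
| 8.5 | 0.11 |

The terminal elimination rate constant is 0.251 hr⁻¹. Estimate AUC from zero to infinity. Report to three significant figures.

Trapezoidal AUC_0→8.5:
  [0→2]: (0.96+0.58)/2 × 2 = 1.54
  [2→2.5]: (0.58+0.51)/2 × 0.5 = 0.2725
  [2.5→8.5]: (0.51+0.11)/2 × 6 = 1.86
  Sum = 3.6725 mcg/mL·hr
Extrapolated tail: C_last / k_e = 0.11 / 0.251 = 0.438
AUC_0→∞ = 3.6725 + 0.438 = 4.1105 mcg/mL·hr

AUC = 4.11 mcg/mL·hr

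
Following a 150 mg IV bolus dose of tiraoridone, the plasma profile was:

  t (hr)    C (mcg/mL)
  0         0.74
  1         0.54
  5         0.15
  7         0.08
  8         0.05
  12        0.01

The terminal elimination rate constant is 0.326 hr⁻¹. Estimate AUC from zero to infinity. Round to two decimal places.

Trapezoidal AUC_0→12:
  [0→1]: (0.74+0.54)/2 × 1 = 0.64
  [1→5]: (0.54+0.15)/2 × 4 = 1.38
  [5→7]: (0.15+0.08)/2 × 2 = 0.23
  [7→8]: (0.08+0.05)/2 × 1 = 0.065
  [8→12]: (0.05+0.01)/2 × 4 = 0.12
  Sum = 2.435 mcg/mL·hr
Extrapolated tail: C_last / k_e = 0.01 / 0.326 = 0.031
AUC_0→∞ = 2.435 + 0.031 = 2.466 mcg/mL·hr

AUC = 2.47 mcg/mL·hr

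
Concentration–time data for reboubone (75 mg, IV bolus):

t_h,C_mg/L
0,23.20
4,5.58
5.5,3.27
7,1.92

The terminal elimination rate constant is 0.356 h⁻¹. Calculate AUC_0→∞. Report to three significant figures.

AUC = 73.5 mg/L·h

Trapezoidal AUC_0→7:
  [0→4]: (23.20+5.58)/2 × 4 = 57.56
  [4→5.5]: (5.58+3.27)/2 × 1.5 = 6.6375
  [5.5→7]: (3.27+1.92)/2 × 1.5 = 3.8925
  Sum = 68.09 mg/L·h
Extrapolated tail: C_last / k_e = 1.92 / 0.356 = 5.393
AUC_0→∞ = 68.09 + 5.393 = 73.483 mg/L·h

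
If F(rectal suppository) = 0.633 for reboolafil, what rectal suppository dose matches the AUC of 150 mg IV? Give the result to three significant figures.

D_rectal = 237 mg

For equal systemic exposure: F × D_ev = D_iv
D_ev = D_iv / F = 150 / 0.633 = 236.967 mg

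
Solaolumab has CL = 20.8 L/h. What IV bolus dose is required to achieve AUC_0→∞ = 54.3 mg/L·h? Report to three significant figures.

Dose_iv = CL × AUC_0→∞
     = 20.8 × 54.3 = 1129.44 mg

Dose = 1130 mg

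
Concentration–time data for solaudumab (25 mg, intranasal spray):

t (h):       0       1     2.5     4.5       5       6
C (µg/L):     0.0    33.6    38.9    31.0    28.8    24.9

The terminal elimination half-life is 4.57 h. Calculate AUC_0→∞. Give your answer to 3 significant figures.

Trapezoidal AUC_0→6:
  [0→1]: (0.0+33.6)/2 × 1 = 16.8
  [1→2.5]: (33.6+38.9)/2 × 1.5 = 54.375
  [2.5→4.5]: (38.9+31.0)/2 × 2 = 69.9
  [4.5→5]: (31.0+28.8)/2 × 0.5 = 14.95
  [5→6]: (28.8+24.9)/2 × 1 = 26.85
  Sum = 182.875 µg/L·h
k_e = ln2 / t½ = 0.693147 / 4.57 = 0.1517 h^-1
Extrapolated tail: C_last / k_e = 24.9 / 0.1517 = 164.140
AUC_0→∞ = 182.875 + 164.140 = 347.015 µg/L·h

AUC = 347 µg/L·h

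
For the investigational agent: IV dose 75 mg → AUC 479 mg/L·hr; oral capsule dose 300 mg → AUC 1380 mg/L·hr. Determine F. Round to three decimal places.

F = 0.720

F = (AUC_ev / D_ev) / (AUC_iv / D_iv)
  = (1380/300) / (479/75)
  = 4.6 / 6.38667 = 0.7203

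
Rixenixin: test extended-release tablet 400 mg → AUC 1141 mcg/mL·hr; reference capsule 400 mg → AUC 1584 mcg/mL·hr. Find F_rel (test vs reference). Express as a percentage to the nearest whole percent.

F_rel = 72%

F_rel = (AUC_test/D_test) / (AUC_ref/D_ref)
      = (1141/400) / (1584/400)
      = 2.8525 / 3.96 = 0.7203 = 72.03%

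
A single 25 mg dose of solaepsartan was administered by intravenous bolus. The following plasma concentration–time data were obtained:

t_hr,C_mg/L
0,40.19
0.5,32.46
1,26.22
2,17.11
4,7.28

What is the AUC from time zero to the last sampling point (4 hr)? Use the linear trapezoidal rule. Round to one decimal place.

Trapezoidal AUC_0→4:
  [0→0.5]: (40.19+32.46)/2 × 0.5 = 18.1625
  [0.5→1]: (32.46+26.22)/2 × 0.5 = 14.67
  [1→2]: (26.22+17.11)/2 × 1 = 21.665
  [2→4]: (17.11+7.28)/2 × 2 = 24.39
  Sum = 78.8875 mg/L·hr

AUC = 78.9 mg/L·hr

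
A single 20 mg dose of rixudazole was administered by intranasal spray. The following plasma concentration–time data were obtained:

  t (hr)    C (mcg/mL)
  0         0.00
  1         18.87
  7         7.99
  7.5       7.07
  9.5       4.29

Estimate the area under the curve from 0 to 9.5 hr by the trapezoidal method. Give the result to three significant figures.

AUC = 105 mcg/mL·hr

Trapezoidal AUC_0→9.5:
  [0→1]: (0.00+18.87)/2 × 1 = 9.435
  [1→7]: (18.87+7.99)/2 × 6 = 80.58
  [7→7.5]: (7.99+7.07)/2 × 0.5 = 3.765
  [7.5→9.5]: (7.07+4.29)/2 × 2 = 11.36
  Sum = 105.14 mcg/mL·hr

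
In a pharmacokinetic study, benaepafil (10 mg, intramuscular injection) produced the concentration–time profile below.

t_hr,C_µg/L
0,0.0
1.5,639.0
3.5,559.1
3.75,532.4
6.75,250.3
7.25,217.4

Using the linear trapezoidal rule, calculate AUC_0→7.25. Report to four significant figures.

AUC = 3105 µg/L·hr

Trapezoidal AUC_0→7.25:
  [0→1.5]: (0.0+639.0)/2 × 1.5 = 479.25
  [1.5→3.5]: (639.0+559.1)/2 × 2 = 1198.1
  [3.5→3.75]: (559.1+532.4)/2 × 0.25 = 136.4375
  [3.75→6.75]: (532.4+250.3)/2 × 3 = 1174.05
  [6.75→7.25]: (250.3+217.4)/2 × 0.5 = 116.925
  Sum = 3104.7625 µg/L·hr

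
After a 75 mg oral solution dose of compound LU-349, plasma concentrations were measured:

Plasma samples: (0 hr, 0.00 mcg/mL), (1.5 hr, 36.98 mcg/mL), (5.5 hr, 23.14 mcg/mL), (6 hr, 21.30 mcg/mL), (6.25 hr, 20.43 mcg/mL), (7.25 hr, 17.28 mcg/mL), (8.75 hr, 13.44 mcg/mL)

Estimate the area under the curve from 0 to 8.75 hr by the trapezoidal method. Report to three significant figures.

Trapezoidal AUC_0→8.75:
  [0→1.5]: (0.00+36.98)/2 × 1.5 = 27.735
  [1.5→5.5]: (36.98+23.14)/2 × 4 = 120.24
  [5.5→6]: (23.14+21.30)/2 × 0.5 = 11.11
  [6→6.25]: (21.30+20.43)/2 × 0.25 = 5.21625
  [6.25→7.25]: (20.43+17.28)/2 × 1 = 18.855
  [7.25→8.75]: (17.28+13.44)/2 × 1.5 = 23.04
  Sum = 206.19625 mcg/mL·hr

AUC = 206 mcg/mL·hr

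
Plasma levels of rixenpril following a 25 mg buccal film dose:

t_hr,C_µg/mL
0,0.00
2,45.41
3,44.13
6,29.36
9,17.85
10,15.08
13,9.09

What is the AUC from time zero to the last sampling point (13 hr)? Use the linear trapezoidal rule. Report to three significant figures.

Trapezoidal AUC_0→13:
  [0→2]: (0.00+45.41)/2 × 2 = 45.41
  [2→3]: (45.41+44.13)/2 × 1 = 44.77
  [3→6]: (44.13+29.36)/2 × 3 = 110.235
  [6→9]: (29.36+17.85)/2 × 3 = 70.815
  [9→10]: (17.85+15.08)/2 × 1 = 16.465
  [10→13]: (15.08+9.09)/2 × 3 = 36.255
  Sum = 323.95 µg/mL·hr

AUC = 324 µg/mL·hr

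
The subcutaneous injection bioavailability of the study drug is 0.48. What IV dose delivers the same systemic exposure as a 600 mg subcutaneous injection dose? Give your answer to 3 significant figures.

D_iv = 288 mg

Systemic exposure from an extravascular dose = F × D_ev, so the equivalent IV dose is F × D_ev.
D_iv = F × D_ev = 0.48 × 600 = 288 mg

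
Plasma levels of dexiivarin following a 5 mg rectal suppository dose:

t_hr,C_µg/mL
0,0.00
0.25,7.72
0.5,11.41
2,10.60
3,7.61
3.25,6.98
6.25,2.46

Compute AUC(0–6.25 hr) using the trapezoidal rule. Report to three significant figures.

Trapezoidal AUC_0→6.25:
  [0→0.25]: (0.00+7.72)/2 × 0.25 = 0.965
  [0.25→0.5]: (7.72+11.41)/2 × 0.25 = 2.39125
  [0.5→2]: (11.41+10.60)/2 × 1.5 = 16.5075
  [2→3]: (10.60+7.61)/2 × 1 = 9.105
  [3→3.25]: (7.61+6.98)/2 × 0.25 = 1.82375
  [3.25→6.25]: (6.98+2.46)/2 × 3 = 14.16
  Sum = 44.9525 µg/mL·hr

AUC = 45.0 µg/mL·hr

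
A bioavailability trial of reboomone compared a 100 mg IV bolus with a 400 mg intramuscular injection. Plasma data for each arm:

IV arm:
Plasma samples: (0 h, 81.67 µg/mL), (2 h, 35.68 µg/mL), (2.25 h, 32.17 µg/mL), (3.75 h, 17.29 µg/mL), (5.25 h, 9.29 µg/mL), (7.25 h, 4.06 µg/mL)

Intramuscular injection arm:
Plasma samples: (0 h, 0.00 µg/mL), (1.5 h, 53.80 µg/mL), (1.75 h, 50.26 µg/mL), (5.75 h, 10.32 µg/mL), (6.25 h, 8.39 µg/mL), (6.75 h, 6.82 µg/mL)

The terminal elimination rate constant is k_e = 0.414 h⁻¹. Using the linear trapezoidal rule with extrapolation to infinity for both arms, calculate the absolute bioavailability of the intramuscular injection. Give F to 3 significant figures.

Trapezoidal AUC_0→7.25 (IV):
  [0→2]: (81.67+35.68)/2 × 2 = 117.35
  [2→2.25]: (35.68+32.17)/2 × 0.25 = 8.48125
  [2.25→3.75]: (32.17+17.29)/2 × 1.5 = 37.095
  [3.75→5.25]: (17.29+9.29)/2 × 1.5 = 19.935
  [5.25→7.25]: (9.29+4.06)/2 × 2 = 13.35
  Sum = 196.21125 µg/mL·h
IV tail: 4.06/0.414 = 9.807; AUC_iv,0→∞ = 196.21125 + 9.807 = 206.01825 µg/mL·h
Trapezoidal AUC_0→6.75 (intramuscular injection):
  [0→1.5]: (0.00+53.80)/2 × 1.5 = 40.35
  [1.5→1.75]: (53.80+50.26)/2 × 0.25 = 13.0075
  [1.75→5.75]: (50.26+10.32)/2 × 4 = 121.16
  [5.75→6.25]: (10.32+8.39)/2 × 0.5 = 4.6775
  [6.25→6.75]: (8.39+6.82)/2 × 0.5 = 3.8025
  Sum = 182.9975 µg/mL·h
intramuscular injection tail: 6.82/0.414 = 16.473; AUC_ev,0→∞ = 182.9975 + 16.473 = 199.4705 µg/mL·h
F = (AUC_ev/D_ev)/(AUC_iv/D_iv) = (199.4705/400)/(206.01825/100) = 0.49867625/2.0601825 = 0.2421

F = 0.242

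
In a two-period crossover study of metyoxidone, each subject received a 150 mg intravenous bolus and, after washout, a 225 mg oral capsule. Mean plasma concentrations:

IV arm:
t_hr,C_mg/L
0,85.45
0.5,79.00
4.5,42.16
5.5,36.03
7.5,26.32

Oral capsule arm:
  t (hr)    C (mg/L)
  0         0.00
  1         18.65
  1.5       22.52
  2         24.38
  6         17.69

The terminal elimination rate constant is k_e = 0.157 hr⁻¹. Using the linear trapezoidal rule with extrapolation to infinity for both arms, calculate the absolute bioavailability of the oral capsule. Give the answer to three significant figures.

F = 0.275

Trapezoidal AUC_0→7.5 (IV):
  [0→0.5]: (85.45+79.00)/2 × 0.5 = 41.1125
  [0.5→4.5]: (79.00+42.16)/2 × 4 = 242.32
  [4.5→5.5]: (42.16+36.03)/2 × 1 = 39.095
  [5.5→7.5]: (36.03+26.32)/2 × 2 = 62.35
  Sum = 384.8775 mg/L·hr
IV tail: 26.32/0.157 = 167.643; AUC_iv,0→∞ = 384.8775 + 167.643 = 552.5205 mg/L·hr
Trapezoidal AUC_0→6 (oral capsule):
  [0→1]: (0.00+18.65)/2 × 1 = 9.325
  [1→1.5]: (18.65+22.52)/2 × 0.5 = 10.2925
  [1.5→2]: (22.52+24.38)/2 × 0.5 = 11.725
  [2→6]: (24.38+17.69)/2 × 4 = 84.14
  Sum = 115.4825 mg/L·hr
oral capsule tail: 17.69/0.157 = 112.675; AUC_ev,0→∞ = 115.4825 + 112.675 = 228.1575 mg/L·hr
F = (AUC_ev/D_ev)/(AUC_iv/D_iv) = (228.1575/225)/(552.5205/150) = 1.01403/3.68347 = 0.2753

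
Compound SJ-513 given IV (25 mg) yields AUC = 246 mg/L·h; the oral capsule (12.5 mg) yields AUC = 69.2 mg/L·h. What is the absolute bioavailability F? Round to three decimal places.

F = 0.563

F = (AUC_ev / D_ev) / (AUC_iv / D_iv)
  = (69.2/12.5) / (246/25)
  = 5.536 / 9.84 = 0.5626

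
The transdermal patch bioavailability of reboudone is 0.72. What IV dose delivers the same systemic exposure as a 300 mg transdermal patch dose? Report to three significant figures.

D_iv = 216 mg

Systemic exposure from an extravascular dose = F × D_ev, so the equivalent IV dose is F × D_ev.
D_iv = F × D_ev = 0.72 × 300 = 216 mg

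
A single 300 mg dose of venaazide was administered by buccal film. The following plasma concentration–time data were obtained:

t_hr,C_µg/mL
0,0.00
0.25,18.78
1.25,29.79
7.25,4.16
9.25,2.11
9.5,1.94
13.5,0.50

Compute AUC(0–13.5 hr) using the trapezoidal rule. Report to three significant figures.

AUC = 140 µg/mL·hr

Trapezoidal AUC_0→13.5:
  [0→0.25]: (0.00+18.78)/2 × 0.25 = 2.3475
  [0.25→1.25]: (18.78+29.79)/2 × 1 = 24.285
  [1.25→7.25]: (29.79+4.16)/2 × 6 = 101.85
  [7.25→9.25]: (4.16+2.11)/2 × 2 = 6.27
  [9.25→9.5]: (2.11+1.94)/2 × 0.25 = 0.50625
  [9.5→13.5]: (1.94+0.50)/2 × 4 = 4.88
  Sum = 140.13875 µg/mL·hr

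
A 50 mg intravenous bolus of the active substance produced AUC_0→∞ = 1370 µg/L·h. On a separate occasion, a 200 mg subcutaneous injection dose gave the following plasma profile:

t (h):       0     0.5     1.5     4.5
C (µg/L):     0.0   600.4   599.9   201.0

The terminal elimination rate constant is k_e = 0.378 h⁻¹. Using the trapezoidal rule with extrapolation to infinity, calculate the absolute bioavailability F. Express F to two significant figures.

Trapezoidal AUC_0→4.5 (subcutaneous injection):
  [0→0.5]: (0.0+600.4)/2 × 0.5 = 150.1
  [0.5→1.5]: (600.4+599.9)/2 × 1 = 600.15
  [1.5→4.5]: (599.9+201.0)/2 × 3 = 1201.35
  Sum = 1951.6 µg/L·h
Tail: C_last/k_e = 201.0/0.378 = 531.746
AUC_0→∞ (subcutaneous injection) = 1951.6 + 531.746 = 2483.346 µg/L·h
F = (AUC_ev/D_ev)/(AUC_iv/D_iv) = (2483.346/200)/(1370/50) = 12.41673/27.4 = 0.4532

F = 0.45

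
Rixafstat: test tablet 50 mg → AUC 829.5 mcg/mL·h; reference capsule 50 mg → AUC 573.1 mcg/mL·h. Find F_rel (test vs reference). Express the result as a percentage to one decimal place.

F_rel = 144.7%

F_rel = (AUC_test/D_test) / (AUC_ref/D_ref)
      = (829.5/50) / (573.1/50)
      = 16.59 / 11.462 = 1.4474 = 144.74%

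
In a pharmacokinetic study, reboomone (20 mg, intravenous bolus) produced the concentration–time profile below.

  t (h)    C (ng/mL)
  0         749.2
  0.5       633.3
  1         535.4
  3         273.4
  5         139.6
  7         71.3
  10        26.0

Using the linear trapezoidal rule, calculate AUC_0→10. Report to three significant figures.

AUC = 2220 ng/mL·h

Trapezoidal AUC_0→10:
  [0→0.5]: (749.2+633.3)/2 × 0.5 = 345.625
  [0.5→1]: (633.3+535.4)/2 × 0.5 = 292.175
  [1→3]: (535.4+273.4)/2 × 2 = 808.8
  [3→5]: (273.4+139.6)/2 × 2 = 413.0
  [5→7]: (139.6+71.3)/2 × 2 = 210.9
  [7→10]: (71.3+26.0)/2 × 3 = 145.95
  Sum = 2216.45 ng/mL·h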